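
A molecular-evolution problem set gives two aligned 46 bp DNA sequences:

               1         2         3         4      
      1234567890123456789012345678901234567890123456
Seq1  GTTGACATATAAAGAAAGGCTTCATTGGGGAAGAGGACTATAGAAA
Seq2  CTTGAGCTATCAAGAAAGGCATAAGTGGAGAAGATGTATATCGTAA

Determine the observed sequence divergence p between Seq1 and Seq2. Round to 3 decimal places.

Differing sites — 1:G/C; 6:C/G; 7:A/C; 11:A/C; 21:T/A; 23:C/A; 25:T/G; 29:G/A; 35:G/T; 37:A/T; 38:C/A; 42:A/C; 44:A/T.
There are 13 differences over 46 sites, so p = 13/46 = 0.283.

0.283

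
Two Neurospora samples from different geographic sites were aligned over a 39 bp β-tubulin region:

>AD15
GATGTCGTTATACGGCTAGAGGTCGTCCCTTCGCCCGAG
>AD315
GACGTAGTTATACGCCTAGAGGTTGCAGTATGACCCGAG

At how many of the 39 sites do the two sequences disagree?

11

Differing sites — 3:T/C; 6:C/A; 15:G/C; 24:C/T; 26:T/C; 27:C/A; 28:C/G; 29:C/T; 30:T/A; 32:C/G; 33:G/A.
That gives 11 mismatches out of 39 aligned sites, so the Hamming distance is 11.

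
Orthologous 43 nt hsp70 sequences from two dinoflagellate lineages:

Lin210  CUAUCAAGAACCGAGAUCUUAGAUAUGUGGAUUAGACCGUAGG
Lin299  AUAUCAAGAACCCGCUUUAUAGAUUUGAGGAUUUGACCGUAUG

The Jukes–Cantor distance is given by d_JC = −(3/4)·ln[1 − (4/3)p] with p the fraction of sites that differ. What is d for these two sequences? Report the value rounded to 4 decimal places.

The sequences differ at positions 1 (C/A), 13 (G/C), 14 (A/G), 15 (G/C), 16 (A/U), 18 (C/U), 19 (U/A), 25 (A/U), 28 (U/A), 34 (A/U), 42 (G/U).
p = 11/43 = 0.255814.
d = −0.75 · ln(1 − (4/3)·0.255814) = −0.75 · ln(0.658915) = −0.75 · (-0.417161) = 0.3129.

0.3129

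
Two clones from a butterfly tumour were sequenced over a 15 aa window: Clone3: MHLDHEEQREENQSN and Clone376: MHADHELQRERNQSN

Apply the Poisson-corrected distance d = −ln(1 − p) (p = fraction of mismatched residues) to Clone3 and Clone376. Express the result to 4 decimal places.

0.2231

Differing sites — 3:L/A; 7:E/L; 11:E/R.
p = 3/15 = 0.200000.
d = −ln(1 − 0.200000) = −ln(0.800000) = 0.2231.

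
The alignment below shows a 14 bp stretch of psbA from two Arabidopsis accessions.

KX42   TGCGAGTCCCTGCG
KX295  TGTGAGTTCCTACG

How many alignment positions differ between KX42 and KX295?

3

Differing sites — 3:C/T; 8:C/T; 12:G/A.
That gives 3 mismatches out of 14 aligned sites, so the Hamming distance is 3.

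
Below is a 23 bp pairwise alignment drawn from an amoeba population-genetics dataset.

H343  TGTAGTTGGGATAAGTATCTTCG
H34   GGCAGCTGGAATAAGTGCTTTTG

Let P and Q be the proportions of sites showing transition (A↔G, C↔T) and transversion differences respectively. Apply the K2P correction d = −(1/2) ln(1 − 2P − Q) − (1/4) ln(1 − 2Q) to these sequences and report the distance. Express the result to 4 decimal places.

0.5508

The sequences differ at positions 1 (T/G, transversion), 3 (T/C, transition), 6 (T/C, transition), 10 (G/A, transition), 17 (A/G, transition), 18 (T/C, transition), 19 (C/T, transition), 22 (C/T, transition).
Of the 8 differences, 7 transitions and 1 transversion over 23 sites: P = 7/23 = 0.304348, Q = 1/23 = 0.043478.
d = −0.5·ln(0.347826) − 0.25·ln(0.913044) = −0.5·(-1.056053) − 0.25·(-0.090971) = 0.5508.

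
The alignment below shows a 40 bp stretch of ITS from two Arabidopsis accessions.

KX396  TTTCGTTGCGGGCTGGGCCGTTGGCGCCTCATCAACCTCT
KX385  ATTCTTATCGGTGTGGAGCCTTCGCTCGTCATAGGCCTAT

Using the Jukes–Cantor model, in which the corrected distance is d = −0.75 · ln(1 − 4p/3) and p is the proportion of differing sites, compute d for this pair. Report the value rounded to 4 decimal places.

The sequences differ at positions 1 (T/A), 5 (G/T), 7 (T/A), 8 (G/T), 12 (G/T), 13 (C/G), 17 (G/A), 18 (C/G), 20 (G/C), 23 (G/C), 26 (G/T), 28 (C/G), 33 (C/A), 34 (A/G), 35 (A/G), 39 (C/A).
p = 16/40 = 0.400000.
d = −0.75 · ln(1 − (4/3)·0.400000) = −0.75 · ln(0.466667) = −0.75 · (-0.762139) = 0.5716.

0.5716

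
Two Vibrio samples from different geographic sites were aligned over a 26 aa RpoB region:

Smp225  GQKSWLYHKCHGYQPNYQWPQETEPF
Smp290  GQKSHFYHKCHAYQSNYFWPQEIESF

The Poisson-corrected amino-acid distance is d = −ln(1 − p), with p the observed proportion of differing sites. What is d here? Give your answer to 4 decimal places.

0.3137

Differing sites — 5:W/H; 6:L/F; 12:G/A; 15:P/S; 18:Q/F; 23:T/I; 25:P/S.
p = 7/26 = 0.269231.
d = −ln(1 − 0.269231) = −ln(0.730769) = 0.3137.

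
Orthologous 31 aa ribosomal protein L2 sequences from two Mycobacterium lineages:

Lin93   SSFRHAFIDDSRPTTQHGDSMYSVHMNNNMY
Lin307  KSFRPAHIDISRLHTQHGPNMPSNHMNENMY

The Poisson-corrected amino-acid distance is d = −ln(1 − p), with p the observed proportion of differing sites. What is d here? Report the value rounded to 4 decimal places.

The sequences differ at positions 1 (S/K), 5 (H/P), 7 (F/H), 10 (D/I), 13 (P/L), 14 (T/H), 19 (D/P), 20 (S/N), 22 (Y/P), 24 (V/N), 28 (N/E).
p = 11/31 = 0.354839.
d = −ln(1 − 0.354839) = −ln(0.645161) = 0.4383.

0.4383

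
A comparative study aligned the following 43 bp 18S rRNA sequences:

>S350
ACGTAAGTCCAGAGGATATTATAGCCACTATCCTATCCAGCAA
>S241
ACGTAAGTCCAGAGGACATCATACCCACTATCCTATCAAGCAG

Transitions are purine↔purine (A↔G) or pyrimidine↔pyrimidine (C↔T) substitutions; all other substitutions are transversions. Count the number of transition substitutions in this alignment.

The sequences differ at positions 17 (T/C, transition), 20 (T/C, transition), 24 (G/C, transversion), 38 (C/A, transversion), 43 (A/G, transition).
Of the 5 differences, 3 transitions and 2 transversions, so the answer is 3.

3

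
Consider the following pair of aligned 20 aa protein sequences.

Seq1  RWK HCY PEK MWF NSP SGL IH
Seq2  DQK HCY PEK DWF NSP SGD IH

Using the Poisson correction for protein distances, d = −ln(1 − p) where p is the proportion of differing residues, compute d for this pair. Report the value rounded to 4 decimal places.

0.2231

Differing sites — 1:R/D; 2:W/Q; 10:M/D; 18:L/D.
p = 4/20 = 0.200000.
d = −ln(1 − 0.200000) = −ln(0.800000) = 0.2231.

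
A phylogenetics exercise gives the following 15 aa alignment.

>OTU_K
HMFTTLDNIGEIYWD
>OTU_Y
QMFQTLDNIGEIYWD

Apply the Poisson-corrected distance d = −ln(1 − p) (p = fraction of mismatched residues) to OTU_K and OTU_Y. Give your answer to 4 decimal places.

Differing sites — 1:H/Q; 4:T/Q.
p = 2/15 = 0.133333.
d = −ln(1 − 0.133333) = −ln(0.866667) = 0.1431.

0.1431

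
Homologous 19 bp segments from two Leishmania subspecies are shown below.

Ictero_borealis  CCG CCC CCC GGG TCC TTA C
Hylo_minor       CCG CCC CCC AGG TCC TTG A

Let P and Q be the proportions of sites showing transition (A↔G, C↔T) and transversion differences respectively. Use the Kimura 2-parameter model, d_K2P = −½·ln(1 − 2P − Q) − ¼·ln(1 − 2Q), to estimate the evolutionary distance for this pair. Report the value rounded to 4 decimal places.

0.1805

Mismatches occur at site 10 (G→A, transition), site 18 (A→G, transition), site 19 (C→A, transversion).
Of the 3 differences, 2 transitions and 1 transversion over 19 sites: P = 2/19 = 0.105263, Q = 1/19 = 0.052632.
d = −0.5·ln(0.736842) − 0.25·ln(0.894736) = −0.5·(-0.305382) − 0.25·(-0.111227) = 0.1805.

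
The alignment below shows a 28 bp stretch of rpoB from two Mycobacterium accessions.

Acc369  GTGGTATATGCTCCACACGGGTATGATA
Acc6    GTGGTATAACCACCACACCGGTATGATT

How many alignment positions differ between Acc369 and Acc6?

Mismatches occur at site 9 (T↔A), site 10 (G↔C), site 12 (T↔A), site 19 (G↔C), site 28 (A↔T).
That gives 5 mismatches out of 28 aligned sites, so the Hamming distance is 5.

5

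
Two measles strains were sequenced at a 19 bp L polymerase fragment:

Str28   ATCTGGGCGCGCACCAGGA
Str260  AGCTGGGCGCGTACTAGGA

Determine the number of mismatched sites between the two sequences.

3

Mismatches occur at site 2 (T↔G), site 12 (C↔T), site 15 (C↔T).
That gives 3 mismatches out of 19 aligned sites, so the Hamming distance is 3.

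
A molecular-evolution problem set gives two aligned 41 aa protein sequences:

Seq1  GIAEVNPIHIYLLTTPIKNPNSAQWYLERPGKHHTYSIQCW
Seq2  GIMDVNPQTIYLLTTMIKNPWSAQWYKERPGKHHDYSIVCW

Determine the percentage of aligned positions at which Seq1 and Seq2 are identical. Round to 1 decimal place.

Mismatches occur at site 3 (A/M), site 4 (E/D), site 8 (I/Q), site 9 (H/T), site 16 (P/M), site 21 (N/W), site 27 (L/K), site 35 (T/D), site 39 (Q/V).
32 of the 41 sites match, so the percent identity is 32/41 × 100 = 78.0%.

78.0%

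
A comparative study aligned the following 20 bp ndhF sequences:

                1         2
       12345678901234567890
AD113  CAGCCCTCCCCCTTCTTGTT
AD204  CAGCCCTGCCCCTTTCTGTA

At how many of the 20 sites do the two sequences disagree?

Differing sites — 8:C/G; 15:C/T; 16:T/C; 20:T/A.
That gives 4 mismatches out of 20 aligned sites, so the Hamming distance is 4.

4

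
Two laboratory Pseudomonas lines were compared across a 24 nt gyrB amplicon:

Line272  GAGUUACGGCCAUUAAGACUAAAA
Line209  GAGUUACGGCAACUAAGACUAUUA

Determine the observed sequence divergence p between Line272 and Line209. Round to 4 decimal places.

The sequences differ at positions 11 (C/A), 13 (U/C), 22 (A/U), 23 (A/U).
There are 4 differences over 24 sites, so p = 4/24 = 0.1667.

0.1667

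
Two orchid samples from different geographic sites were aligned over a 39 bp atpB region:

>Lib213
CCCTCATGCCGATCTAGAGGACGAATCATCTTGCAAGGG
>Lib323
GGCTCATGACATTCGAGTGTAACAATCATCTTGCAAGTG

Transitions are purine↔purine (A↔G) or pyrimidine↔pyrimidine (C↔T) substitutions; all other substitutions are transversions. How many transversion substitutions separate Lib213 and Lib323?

10

The sequences differ at positions 1 (C/G, transversion), 2 (C/G, transversion), 9 (C/A, transversion), 11 (G/A, transition), 12 (A/T, transversion), 15 (T/G, transversion), 18 (A/T, transversion), 20 (G/T, transversion), 22 (C/A, transversion), 23 (G/C, transversion), 38 (G/T, transversion).
Of the 11 differences, 1 transition and 10 transversions, so the answer is 10.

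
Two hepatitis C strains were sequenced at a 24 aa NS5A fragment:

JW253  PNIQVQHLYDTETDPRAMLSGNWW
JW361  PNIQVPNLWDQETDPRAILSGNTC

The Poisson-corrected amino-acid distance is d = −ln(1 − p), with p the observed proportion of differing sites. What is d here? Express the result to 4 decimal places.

The sequences differ at positions 6 (Q/P), 7 (H/N), 9 (Y/W), 11 (T/Q), 18 (M/I), 23 (W/T), 24 (W/C).
p = 7/24 = 0.291667.
d = −ln(1 − 0.291667) = −ln(0.708333) = 0.3448.

0.3448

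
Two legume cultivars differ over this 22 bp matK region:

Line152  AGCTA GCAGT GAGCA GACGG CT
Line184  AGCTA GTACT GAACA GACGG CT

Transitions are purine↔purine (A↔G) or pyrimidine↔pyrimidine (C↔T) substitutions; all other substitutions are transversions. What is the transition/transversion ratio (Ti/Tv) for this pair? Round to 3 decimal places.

The sequences differ at positions 7 (C/T, transition), 9 (G/C, transversion), 13 (G/A, transition).
Of the 3 differences, 2 transitions and 1 transversion, so Ti/Tv = 2/1 = 2.000.

2.000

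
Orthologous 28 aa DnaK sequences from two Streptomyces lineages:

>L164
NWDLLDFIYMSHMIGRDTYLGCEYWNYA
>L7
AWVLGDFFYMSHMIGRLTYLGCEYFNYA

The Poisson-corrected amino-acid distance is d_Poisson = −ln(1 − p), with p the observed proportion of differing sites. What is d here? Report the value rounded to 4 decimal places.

Mismatches occur at site 1 (N↔A), site 3 (D↔V), site 5 (L↔G), site 8 (I↔F), site 17 (D↔L), site 25 (W↔F).
p = 6/28 = 0.214286.
d = −ln(1 − 0.214286) = −ln(0.785714) = 0.2412.

0.2412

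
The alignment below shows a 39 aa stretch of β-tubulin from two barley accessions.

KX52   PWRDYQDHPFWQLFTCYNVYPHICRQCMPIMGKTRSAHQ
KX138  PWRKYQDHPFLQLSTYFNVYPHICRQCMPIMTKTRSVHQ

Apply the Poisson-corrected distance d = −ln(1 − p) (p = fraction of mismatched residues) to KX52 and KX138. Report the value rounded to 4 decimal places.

0.1978

The sequences differ at positions 4 (D/K), 11 (W/L), 14 (F/S), 16 (C/Y), 17 (Y/F), 32 (G/T), 37 (A/V).
p = 7/39 = 0.179487.
d = −ln(1 − 0.179487) = −ln(0.820513) = 0.1978.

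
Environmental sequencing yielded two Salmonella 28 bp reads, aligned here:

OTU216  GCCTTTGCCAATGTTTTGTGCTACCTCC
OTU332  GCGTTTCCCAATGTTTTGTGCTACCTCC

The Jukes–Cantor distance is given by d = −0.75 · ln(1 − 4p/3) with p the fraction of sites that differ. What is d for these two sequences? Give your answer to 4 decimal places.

Mismatches occur at site 3 (C→G), site 7 (G→C).
p = 2/28 = 0.071429.
d = −0.75 · ln(1 − (4/3)·0.071429) = −0.75 · ln(0.904761) = −0.75 · (-0.100084) = 0.0751.

0.0751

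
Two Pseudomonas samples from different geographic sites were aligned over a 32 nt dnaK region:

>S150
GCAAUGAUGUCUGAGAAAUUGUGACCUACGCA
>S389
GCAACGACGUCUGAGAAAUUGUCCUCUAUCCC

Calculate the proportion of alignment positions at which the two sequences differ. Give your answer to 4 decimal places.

0.2500

Mismatches occur at site 5 (U→C), site 8 (U→C), site 23 (G→C), site 24 (A→C), site 25 (C→U), site 29 (C→U), site 30 (G→C), site 32 (A→C).
There are 8 differences over 32 sites, so p = 8/32 = 0.2500.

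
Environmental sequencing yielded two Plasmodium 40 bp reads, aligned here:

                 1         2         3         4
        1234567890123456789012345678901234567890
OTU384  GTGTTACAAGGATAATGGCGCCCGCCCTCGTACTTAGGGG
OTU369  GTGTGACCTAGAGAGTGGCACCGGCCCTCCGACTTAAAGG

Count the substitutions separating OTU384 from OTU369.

12

Differing sites — 5:T/G; 8:A/C; 9:A/T; 10:G/A; 13:T/G; 15:A/G; 20:G/A; 23:C/G; 30:G/C; 31:T/G; 37:G/A; 38:G/A.
That gives 12 mismatches out of 40 aligned sites, so the Hamming distance is 12.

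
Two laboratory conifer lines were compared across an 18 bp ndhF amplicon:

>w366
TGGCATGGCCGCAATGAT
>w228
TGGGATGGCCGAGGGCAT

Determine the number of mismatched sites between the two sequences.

6

Differing sites — 4:C/G; 12:C/A; 13:A/G; 14:A/G; 15:T/G; 16:G/C.
That gives 6 mismatches out of 18 aligned sites, so the Hamming distance is 6.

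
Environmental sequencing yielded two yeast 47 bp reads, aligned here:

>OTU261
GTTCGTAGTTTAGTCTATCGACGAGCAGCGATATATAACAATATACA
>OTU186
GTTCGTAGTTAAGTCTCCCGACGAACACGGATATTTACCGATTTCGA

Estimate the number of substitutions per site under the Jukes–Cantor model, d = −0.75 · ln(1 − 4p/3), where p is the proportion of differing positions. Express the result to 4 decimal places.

Differing sites — 11:T/A; 17:A/C; 18:T/C; 25:G/A; 28:G/C; 29:C/G; 35:A/T; 38:A/C; 40:A/G; 43:A/T; 45:A/C; 46:C/G.
p = 12/47 = 0.255319.
d = −0.75 · ln(1 − (4/3)·0.255319) = −0.75 · ln(0.659575) = −0.75 · (-0.416160) = 0.3121.

0.3121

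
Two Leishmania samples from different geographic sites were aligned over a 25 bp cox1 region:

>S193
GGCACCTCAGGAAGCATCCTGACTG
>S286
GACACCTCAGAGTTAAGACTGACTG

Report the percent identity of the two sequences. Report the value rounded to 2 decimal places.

68.00%

The sequences differ at positions 2 (G/A), 11 (G/A), 12 (A/G), 13 (A/T), 14 (G/T), 15 (C/A), 17 (T/G), 18 (C/A).
17 of the 25 sites match, so the percent identity is 17/25 × 100 = 68.00%.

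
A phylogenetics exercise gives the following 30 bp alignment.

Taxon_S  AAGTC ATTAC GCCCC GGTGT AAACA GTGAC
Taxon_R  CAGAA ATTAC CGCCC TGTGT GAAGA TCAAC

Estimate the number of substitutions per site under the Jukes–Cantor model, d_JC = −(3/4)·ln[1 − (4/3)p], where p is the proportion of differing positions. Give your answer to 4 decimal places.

The sequences differ at positions 1 (A/C), 4 (T/A), 5 (C/A), 11 (G/C), 12 (C/G), 16 (G/T), 21 (A/G), 24 (C/G), 26 (G/T), 27 (T/C), 28 (G/A).
p = 11/30 = 0.366667.
d = −0.75 · ln(1 − (4/3)·0.366667) = −0.75 · ln(0.511111) = −0.75 · (-0.671168) = 0.5034.

0.5034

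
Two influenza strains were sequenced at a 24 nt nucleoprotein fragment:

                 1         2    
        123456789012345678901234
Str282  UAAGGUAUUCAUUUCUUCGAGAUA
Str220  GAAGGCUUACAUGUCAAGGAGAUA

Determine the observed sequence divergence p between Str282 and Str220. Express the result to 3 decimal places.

0.333

Mismatches occur at site 1 (U/G), site 6 (U/C), site 7 (A/U), site 9 (U/A), site 13 (U/G), site 16 (U/A), site 17 (U/A), site 18 (C/G).
There are 8 differences over 24 sites, so p = 8/24 = 0.333.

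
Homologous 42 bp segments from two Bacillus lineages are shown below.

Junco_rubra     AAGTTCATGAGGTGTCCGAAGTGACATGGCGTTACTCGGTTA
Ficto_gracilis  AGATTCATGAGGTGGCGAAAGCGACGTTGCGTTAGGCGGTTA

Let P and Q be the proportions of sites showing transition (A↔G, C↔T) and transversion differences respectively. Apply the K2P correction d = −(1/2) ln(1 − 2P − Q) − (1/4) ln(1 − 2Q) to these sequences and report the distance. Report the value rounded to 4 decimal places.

The sequences differ at positions 2 (A/G, transition), 3 (G/A, transition), 15 (T/G, transversion), 17 (C/G, transversion), 18 (G/A, transition), 22 (T/C, transition), 26 (A/G, transition), 28 (G/T, transversion), 35 (C/G, transversion), 36 (T/G, transversion).
Of the 10 differences, 5 transitions and 5 transversions over 42 sites: P = 5/42 = 0.119048, Q = 5/42 = 0.119048.
d = −0.5·ln(0.642856) − 0.25·ln(0.761904) = −0.5·(-0.441835) − 0.25·(-0.271935) = 0.2889.

0.2889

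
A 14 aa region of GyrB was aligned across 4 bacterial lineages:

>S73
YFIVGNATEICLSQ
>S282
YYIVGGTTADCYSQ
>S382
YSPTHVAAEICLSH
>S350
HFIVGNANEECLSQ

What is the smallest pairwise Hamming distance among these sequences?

Pairwise Hamming distances:
  S73 vs S282: 6
  S73 vs S382: 7
  S73 vs S350: 3
  S282 vs S382: 11
  S282 vs S350: 8
  S382 vs S350: 9
The smallest is 3, between S73 and S350.

3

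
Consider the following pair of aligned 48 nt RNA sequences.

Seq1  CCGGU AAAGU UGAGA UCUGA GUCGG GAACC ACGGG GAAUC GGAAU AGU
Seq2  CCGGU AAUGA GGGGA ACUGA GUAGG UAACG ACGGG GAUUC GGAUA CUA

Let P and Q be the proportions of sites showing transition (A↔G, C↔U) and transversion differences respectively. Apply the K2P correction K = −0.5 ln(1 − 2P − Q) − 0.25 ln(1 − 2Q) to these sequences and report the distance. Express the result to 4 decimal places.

0.3824

Mismatches occur at site 8 (A/U, transversion), site 10 (U/A, transversion), site 11 (U/G, transversion), site 13 (A/G, transition), site 16 (U/A, transversion), site 23 (C/A, transversion), site 26 (G/U, transversion), site 30 (C/G, transversion), site 38 (A/U, transversion), site 44 (A/U, transversion), site 45 (U/A, transversion), site 46 (A/C, transversion), site 47 (G/U, transversion), site 48 (U/A, transversion).
Of the 14 differences, 1 transition and 13 transversions over 48 sites: P = 1/48 = 0.020833, Q = 13/48 = 0.270833.
d = −0.5·ln(0.687501) − 0.25·ln(0.458334) = −0.5·(-0.374692) − 0.25·(-0.780157) = 0.3824.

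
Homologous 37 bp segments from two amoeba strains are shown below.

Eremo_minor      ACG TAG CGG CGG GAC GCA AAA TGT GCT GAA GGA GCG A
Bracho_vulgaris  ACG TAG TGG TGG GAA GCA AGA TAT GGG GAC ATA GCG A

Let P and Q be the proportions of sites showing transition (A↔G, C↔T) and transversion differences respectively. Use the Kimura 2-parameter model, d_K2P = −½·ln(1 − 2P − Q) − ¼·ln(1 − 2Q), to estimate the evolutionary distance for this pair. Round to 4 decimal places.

The sequences differ at positions 7 (C/T, transition), 10 (C/T, transition), 15 (C/A, transversion), 20 (A/G, transition), 23 (G/A, transition), 26 (C/G, transversion), 27 (T/G, transversion), 30 (A/C, transversion), 31 (G/A, transition), 32 (G/T, transversion).
Of the 10 differences, 5 transitions and 5 transversions over 37 sites: P = 5/37 = 0.135135, Q = 5/37 = 0.135135.
d = −0.5·ln(0.594595) − 0.25·ln(0.729730) = −0.5·(-0.519875) − 0.25·(-0.315081) = 0.3387.

0.3387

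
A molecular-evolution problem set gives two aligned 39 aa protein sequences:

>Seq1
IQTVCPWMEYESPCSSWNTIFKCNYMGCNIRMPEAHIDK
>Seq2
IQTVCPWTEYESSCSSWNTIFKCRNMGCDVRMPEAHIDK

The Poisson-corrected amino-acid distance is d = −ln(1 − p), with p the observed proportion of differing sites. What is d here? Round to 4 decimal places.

0.1671

Differing sites — 8:M/T; 13:P/S; 24:N/R; 25:Y/N; 29:N/D; 30:I/V.
p = 6/39 = 0.153846.
d = −ln(1 − 0.153846) = −ln(0.846154) = 0.1671.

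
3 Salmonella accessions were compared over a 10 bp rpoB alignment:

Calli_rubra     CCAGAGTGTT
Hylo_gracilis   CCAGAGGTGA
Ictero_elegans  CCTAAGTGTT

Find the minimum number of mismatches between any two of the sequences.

Pairwise Hamming distances:
  Calli_rubra vs Hylo_gracilis: 4
  Calli_rubra vs Ictero_elegans: 2
  Hylo_gracilis vs Ictero_elegans: 6
The smallest is 2, between Calli_rubra and Ictero_elegans.

2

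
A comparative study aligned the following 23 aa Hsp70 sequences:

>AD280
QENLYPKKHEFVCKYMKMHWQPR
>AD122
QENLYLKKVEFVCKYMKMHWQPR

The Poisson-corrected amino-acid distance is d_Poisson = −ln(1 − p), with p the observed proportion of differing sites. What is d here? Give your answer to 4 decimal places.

0.0910

Differing sites — 6:P/L; 9:H/V.
p = 2/23 = 0.086957.
d = −ln(1 − 0.086957) = −ln(0.913043) = 0.0910.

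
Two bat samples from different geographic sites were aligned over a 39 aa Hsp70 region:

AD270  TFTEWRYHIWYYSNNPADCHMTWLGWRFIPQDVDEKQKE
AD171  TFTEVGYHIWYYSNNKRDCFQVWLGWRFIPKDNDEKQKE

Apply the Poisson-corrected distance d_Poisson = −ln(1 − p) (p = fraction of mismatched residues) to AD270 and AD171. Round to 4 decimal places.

0.2624

The sequences differ at positions 5 (W/V), 6 (R/G), 16 (P/K), 17 (A/R), 20 (H/F), 21 (M/Q), 22 (T/V), 31 (Q/K), 33 (V/N).
p = 9/39 = 0.230769.
d = −ln(1 − 0.230769) = −ln(0.769231) = 0.2624.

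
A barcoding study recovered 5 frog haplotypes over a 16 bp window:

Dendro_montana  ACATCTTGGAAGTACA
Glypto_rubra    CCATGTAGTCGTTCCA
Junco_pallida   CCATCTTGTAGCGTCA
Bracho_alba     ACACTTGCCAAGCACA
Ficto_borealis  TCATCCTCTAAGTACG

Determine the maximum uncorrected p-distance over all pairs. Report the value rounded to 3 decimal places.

0.688

Pairwise Hamming distances:
  Dendro_montana vs Glypto_rubra: 8
  Dendro_montana vs Junco_pallida: 6
  Dendro_montana vs Bracho_alba: 6
  Dendro_montana vs Ficto_borealis: 5
  Glypto_rubra vs Junco_pallida: 6
  Glypto_rubra vs Bracho_alba: 11
  Glypto_rubra vs Ficto_borealis: 10
  Junco_pallida vs Bracho_alba: 10
  Junco_pallida vs Ficto_borealis: 8
  Bracho_alba vs Ficto_borealis: 8
The largest is 11 mismatches, between Glypto_rubra and Bracho_alba; p = 11/16 = 0.688.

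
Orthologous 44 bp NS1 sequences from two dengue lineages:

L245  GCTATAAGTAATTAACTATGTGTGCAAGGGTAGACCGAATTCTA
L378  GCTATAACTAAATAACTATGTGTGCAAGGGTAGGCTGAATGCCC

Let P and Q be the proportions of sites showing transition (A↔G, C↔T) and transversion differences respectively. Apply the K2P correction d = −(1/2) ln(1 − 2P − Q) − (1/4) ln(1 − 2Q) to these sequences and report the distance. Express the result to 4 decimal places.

Mismatches occur at site 8 (G/C, transversion), site 12 (T/A, transversion), site 34 (A/G, transition), site 36 (C/T, transition), site 41 (T/G, transversion), site 43 (T/C, transition), site 44 (A/C, transversion).
Of the 7 differences, 3 transitions and 4 transversions over 44 sites: P = 3/44 = 0.068182, Q = 4/44 = 0.090909.
d = −0.5·ln(0.772727) − 0.25·ln(0.818182) = −0.5·(-0.257829) − 0.25·(-0.200670) = 0.1791.

0.1791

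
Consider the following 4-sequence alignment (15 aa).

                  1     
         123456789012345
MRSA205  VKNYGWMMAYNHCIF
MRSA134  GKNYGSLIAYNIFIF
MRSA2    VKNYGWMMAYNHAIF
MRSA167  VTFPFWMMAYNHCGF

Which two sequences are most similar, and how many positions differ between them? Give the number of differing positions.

1

Pairwise Hamming distances:
  MRSA205 vs MRSA134: 6
  MRSA205 vs MRSA2: 1
  MRSA205 vs MRSA167: 5
  MRSA134 vs MRSA2: 6
  MRSA134 vs MRSA167: 11
  MRSA2 vs MRSA167: 6
The smallest is 1, between MRSA205 and MRSA2.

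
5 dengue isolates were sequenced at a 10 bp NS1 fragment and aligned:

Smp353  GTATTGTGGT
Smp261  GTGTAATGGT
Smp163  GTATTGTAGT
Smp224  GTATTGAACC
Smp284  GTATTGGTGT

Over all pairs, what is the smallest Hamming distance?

Pairwise Hamming distances:
  Smp353 vs Smp261: 3
  Smp353 vs Smp163: 1
  Smp353 vs Smp224: 4
  Smp353 vs Smp284: 2
  Smp261 vs Smp163: 4
  Smp261 vs Smp224: 7
  Smp261 vs Smp284: 5
  Smp163 vs Smp224: 3
  Smp163 vs Smp284: 2
  Smp224 vs Smp284: 4
The smallest is 1, between Smp353 and Smp163.

1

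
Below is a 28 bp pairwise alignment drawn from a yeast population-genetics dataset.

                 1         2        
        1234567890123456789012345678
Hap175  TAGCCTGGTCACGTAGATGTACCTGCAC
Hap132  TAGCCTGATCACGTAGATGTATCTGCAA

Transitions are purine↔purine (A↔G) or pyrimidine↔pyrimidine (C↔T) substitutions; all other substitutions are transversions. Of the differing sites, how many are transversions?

1

Mismatches occur at site 8 (G↔A, transition), site 22 (C↔T, transition), site 28 (C↔A, transversion).
Of the 3 differences, 2 transitions and 1 transversion, so the answer is 1.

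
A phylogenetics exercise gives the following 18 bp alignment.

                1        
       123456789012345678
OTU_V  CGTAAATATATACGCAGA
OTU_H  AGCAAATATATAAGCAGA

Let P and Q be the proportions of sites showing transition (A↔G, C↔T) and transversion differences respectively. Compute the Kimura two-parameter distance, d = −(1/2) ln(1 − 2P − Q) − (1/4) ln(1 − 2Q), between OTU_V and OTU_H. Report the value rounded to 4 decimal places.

Mismatches occur at site 1 (C→A, transversion), site 3 (T→C, transition), site 13 (C→A, transversion).
Of the 3 differences, 1 transition and 2 transversions over 18 sites: P = 1/18 = 0.055556, Q = 2/18 = 0.111111.
d = −0.5·ln(0.777777) − 0.25·ln(0.777778) = −0.5·(-0.251315) − 0.25·(-0.251314) = 0.1885.

0.1885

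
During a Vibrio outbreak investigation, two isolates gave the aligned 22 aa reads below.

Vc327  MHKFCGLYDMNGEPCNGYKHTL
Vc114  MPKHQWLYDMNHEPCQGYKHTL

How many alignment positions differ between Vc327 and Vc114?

6

Mismatches occur at site 2 (H→P), site 4 (F→H), site 5 (C→Q), site 6 (G→W), site 12 (G→H), site 16 (N→Q).
That gives 6 mismatches out of 22 aligned sites, so the Hamming distance is 6.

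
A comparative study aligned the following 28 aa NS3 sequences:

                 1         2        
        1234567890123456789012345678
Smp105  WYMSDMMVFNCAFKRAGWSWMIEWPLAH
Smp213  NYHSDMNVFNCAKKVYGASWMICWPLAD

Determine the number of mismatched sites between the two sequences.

Mismatches occur at site 1 (W/N), site 3 (M/H), site 7 (M/N), site 13 (F/K), site 15 (R/V), site 16 (A/Y), site 18 (W/A), site 23 (E/C), site 28 (H/D).
That gives 9 mismatches out of 28 aligned sites, so the Hamming distance is 9.

9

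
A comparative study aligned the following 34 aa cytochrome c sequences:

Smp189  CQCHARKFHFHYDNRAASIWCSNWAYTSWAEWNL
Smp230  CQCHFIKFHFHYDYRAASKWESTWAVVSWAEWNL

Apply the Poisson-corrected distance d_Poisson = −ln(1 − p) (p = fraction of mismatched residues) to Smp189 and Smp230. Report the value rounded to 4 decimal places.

The sequences differ at positions 5 (A/F), 6 (R/I), 14 (N/Y), 19 (I/K), 21 (C/E), 23 (N/T), 26 (Y/V), 27 (T/V).
p = 8/34 = 0.235294.
d = −ln(1 − 0.235294) = −ln(0.764706) = 0.2683.

0.2683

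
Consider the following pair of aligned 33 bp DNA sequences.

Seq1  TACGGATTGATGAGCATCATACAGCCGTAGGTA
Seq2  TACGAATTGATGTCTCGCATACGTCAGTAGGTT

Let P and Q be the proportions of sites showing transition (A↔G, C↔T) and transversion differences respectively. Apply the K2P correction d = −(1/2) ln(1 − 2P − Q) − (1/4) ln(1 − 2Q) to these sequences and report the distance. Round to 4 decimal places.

0.3884

Differing sites — 5:G/A (Ti); 13:A/T (Tv); 14:G/C (Tv); 15:C/T (Ti); 16:A/C (Tv); 17:T/G (Tv); 23:A/G (Ti); 24:G/T (Tv); 26:C/A (Tv); 33:A/T (Tv).
Of the 10 differences, 3 transitions and 7 transversions over 33 sites: P = 3/33 = 0.090909, Q = 7/33 = 0.212121.
d = −0.5·ln(0.606061) − 0.25·ln(0.575758) = −0.5·(-0.500775) − 0.25·(-0.552068) = 0.3884.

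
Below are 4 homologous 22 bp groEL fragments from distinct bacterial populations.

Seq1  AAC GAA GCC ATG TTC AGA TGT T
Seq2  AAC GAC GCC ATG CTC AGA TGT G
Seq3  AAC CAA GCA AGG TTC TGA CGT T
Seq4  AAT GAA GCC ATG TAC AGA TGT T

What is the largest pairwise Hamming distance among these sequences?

Pairwise Hamming distances:
  Seq1 vs Seq2: 3
  Seq1 vs Seq3: 5
  Seq1 vs Seq4: 2
  Seq2 vs Seq3: 8
  Seq2 vs Seq4: 5
  Seq3 vs Seq4: 7
The largest is 8, between Seq2 and Seq3.

8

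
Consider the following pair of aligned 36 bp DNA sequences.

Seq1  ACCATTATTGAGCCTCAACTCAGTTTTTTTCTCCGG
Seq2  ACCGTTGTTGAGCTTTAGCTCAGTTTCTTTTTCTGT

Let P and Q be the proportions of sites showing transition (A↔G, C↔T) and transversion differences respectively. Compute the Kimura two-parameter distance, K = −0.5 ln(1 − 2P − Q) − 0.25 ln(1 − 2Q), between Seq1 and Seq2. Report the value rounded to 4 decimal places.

Mismatches occur at site 4 (A↔G, transition), site 7 (A↔G, transition), site 14 (C↔T, transition), site 16 (C↔T, transition), site 18 (A↔G, transition), site 27 (T↔C, transition), site 31 (C↔T, transition), site 34 (C↔T, transition), site 36 (G↔T, transversion).
Of the 9 differences, 8 transitions and 1 transversion over 36 sites: P = 8/36 = 0.222222, Q = 1/36 = 0.027778.
d = −0.5·ln(0.527778) − 0.25·ln(0.944444) = −0.5·(-0.639080) − 0.25·(-0.057159) = 0.3338.

0.3338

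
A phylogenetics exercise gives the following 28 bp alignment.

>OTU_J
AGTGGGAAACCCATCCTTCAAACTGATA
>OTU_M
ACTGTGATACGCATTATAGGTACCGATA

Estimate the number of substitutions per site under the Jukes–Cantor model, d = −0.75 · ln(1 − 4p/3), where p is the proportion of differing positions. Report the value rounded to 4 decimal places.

Differing sites — 2:G/C; 5:G/T; 8:A/T; 11:C/G; 15:C/T; 16:C/A; 18:T/A; 19:C/G; 20:A/G; 21:A/T; 24:T/C.
p = 11/28 = 0.392857.
d = −0.75 · ln(1 − (4/3)·0.392857) = −0.75 · ln(0.476191) = −0.75 · (-0.741936) = 0.5565.

0.5565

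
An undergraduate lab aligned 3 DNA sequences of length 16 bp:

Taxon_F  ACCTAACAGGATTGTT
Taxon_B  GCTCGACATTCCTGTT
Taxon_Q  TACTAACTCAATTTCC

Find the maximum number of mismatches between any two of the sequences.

Pairwise Hamming distances:
  Taxon_F vs Taxon_B: 8
  Taxon_F vs Taxon_Q: 8
  Taxon_B vs Taxon_Q: 13
The largest is 13, between Taxon_B and Taxon_Q.

13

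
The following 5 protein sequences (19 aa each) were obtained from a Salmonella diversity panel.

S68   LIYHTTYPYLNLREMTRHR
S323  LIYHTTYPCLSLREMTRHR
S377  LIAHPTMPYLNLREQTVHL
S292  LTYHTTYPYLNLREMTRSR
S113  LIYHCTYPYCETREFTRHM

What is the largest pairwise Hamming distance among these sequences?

9

Pairwise Hamming distances:
  S68 vs S323: 2
  S68 vs S377: 6
  S68 vs S292: 2
  S68 vs S113: 6
  S323 vs S377: 8
  S323 vs S292: 4
  S323 vs S113: 7
  S377 vs S292: 8
  S377 vs S113: 9
  S292 vs S113: 8
The largest is 9, between S377 and S113.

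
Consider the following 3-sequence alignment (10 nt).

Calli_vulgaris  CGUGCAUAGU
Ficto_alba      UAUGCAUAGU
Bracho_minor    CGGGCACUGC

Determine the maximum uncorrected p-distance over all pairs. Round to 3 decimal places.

Pairwise Hamming distances:
  Calli_vulgaris vs Ficto_alba: 2
  Calli_vulgaris vs Bracho_minor: 4
  Ficto_alba vs Bracho_minor: 6
The largest is 6 mismatches, between Ficto_alba and Bracho_minor; p = 6/10 = 0.600.

0.600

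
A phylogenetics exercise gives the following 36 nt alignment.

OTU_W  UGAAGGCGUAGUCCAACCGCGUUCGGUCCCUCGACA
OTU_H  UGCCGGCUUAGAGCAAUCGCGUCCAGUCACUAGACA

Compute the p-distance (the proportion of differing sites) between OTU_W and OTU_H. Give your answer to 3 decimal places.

0.278

The sequences differ at positions 3 (A/C), 4 (A/C), 8 (G/U), 12 (U/A), 13 (C/G), 17 (C/U), 23 (U/C), 25 (G/A), 29 (C/A), 32 (C/A).
There are 10 differences over 36 sites, so p = 10/36 = 0.278.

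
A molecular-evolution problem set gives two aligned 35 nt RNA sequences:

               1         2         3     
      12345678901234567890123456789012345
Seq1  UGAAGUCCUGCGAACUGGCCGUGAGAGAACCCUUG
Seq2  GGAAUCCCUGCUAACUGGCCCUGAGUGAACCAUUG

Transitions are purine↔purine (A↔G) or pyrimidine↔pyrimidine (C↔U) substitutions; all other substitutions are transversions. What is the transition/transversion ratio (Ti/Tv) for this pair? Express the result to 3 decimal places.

Mismatches occur at site 1 (U/G, transversion), site 5 (G/U, transversion), site 6 (U/C, transition), site 12 (G/U, transversion), site 21 (G/C, transversion), site 26 (A/U, transversion), site 32 (C/A, transversion).
Of the 7 differences, 1 transition and 6 transversions, so Ti/Tv = 1/6 = 0.167.

0.167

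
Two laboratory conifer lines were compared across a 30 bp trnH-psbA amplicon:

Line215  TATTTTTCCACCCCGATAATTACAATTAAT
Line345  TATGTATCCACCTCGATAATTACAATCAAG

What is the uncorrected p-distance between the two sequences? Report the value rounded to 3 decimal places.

0.167

The sequences differ at positions 4 (T/G), 6 (T/A), 13 (C/T), 27 (T/C), 30 (T/G).
There are 5 differences over 30 sites, so p = 5/30 = 0.167.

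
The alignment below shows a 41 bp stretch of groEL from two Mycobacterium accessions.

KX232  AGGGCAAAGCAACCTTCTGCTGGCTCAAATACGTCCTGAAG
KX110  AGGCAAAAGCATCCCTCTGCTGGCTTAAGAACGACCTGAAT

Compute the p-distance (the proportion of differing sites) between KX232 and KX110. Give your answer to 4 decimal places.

0.2195

Mismatches occur at site 4 (G/C), site 5 (C/A), site 12 (A/T), site 15 (T/C), site 26 (C/T), site 29 (A/G), site 30 (T/A), site 34 (T/A), site 41 (G/T).
There are 9 differences over 41 sites, so p = 9/41 = 0.2195.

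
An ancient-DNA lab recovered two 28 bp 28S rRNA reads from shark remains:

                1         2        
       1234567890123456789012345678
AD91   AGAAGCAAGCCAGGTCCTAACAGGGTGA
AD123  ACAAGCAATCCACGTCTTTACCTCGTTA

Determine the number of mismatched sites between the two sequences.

9

Mismatches occur at site 2 (G→C), site 9 (G→T), site 13 (G→C), site 17 (C→T), site 19 (A→T), site 22 (A→C), site 23 (G→T), site 24 (G→C), site 27 (G→T).
That gives 9 mismatches out of 28 aligned sites, so the Hamming distance is 9.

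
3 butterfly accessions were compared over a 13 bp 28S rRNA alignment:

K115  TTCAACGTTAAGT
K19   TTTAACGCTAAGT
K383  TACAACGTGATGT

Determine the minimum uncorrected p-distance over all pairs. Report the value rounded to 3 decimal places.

Pairwise Hamming distances:
  K115 vs K19: 2
  K115 vs K383: 3
  K19 vs K383: 5
The smallest is 2 mismatches, between K115 and K19; p = 2/13 = 0.154.

0.154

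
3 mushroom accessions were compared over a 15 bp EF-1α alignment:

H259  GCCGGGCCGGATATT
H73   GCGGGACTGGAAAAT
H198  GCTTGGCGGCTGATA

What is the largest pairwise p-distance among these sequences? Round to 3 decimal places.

0.600

Pairwise Hamming distances:
  H259 vs H73: 5
  H259 vs H198: 7
  H73 vs H198: 9
The largest is 9 mismatches, between H73 and H198; p = 9/15 = 0.600.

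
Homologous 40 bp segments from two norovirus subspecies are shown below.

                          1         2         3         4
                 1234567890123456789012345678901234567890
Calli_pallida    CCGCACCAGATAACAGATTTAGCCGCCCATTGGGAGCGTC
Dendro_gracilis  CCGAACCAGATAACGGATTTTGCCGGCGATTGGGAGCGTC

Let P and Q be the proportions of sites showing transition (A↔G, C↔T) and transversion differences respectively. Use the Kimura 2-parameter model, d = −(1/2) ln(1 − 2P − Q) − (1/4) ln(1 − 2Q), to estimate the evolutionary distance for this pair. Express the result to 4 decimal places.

The sequences differ at positions 4 (C/A, transversion), 15 (A/G, transition), 21 (A/T, transversion), 26 (C/G, transversion), 28 (C/G, transversion).
Of the 5 differences, 1 transition and 4 transversions over 40 sites: P = 1/40 = 0.025000, Q = 4/40 = 0.100000.
d = −0.5·ln(0.850000) − 0.25·ln(0.800000) = −0.5·(-0.162519) − 0.25·(-0.223144) = 0.1370.

0.1370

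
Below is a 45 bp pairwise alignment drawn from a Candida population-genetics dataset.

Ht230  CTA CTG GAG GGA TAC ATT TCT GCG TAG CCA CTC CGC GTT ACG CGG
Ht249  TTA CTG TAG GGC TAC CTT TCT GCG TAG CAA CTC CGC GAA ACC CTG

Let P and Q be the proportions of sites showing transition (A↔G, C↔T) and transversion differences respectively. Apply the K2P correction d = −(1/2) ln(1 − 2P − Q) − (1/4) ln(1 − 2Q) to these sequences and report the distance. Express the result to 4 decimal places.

0.2355

Differing sites — 1:C/T (Ti); 7:G/T (Tv); 12:A/C (Tv); 16:A/C (Tv); 29:C/A (Tv); 38:T/A (Tv); 39:T/A (Tv); 42:G/C (Tv); 44:G/T (Tv).
Of the 9 differences, 1 transition and 8 transversions over 45 sites: P = 1/45 = 0.022222, Q = 8/45 = 0.177778.
d = −0.5·ln(0.777778) − 0.25·ln(0.644444) = −0.5·(-0.251314) − 0.25·(-0.439367) = 0.2355.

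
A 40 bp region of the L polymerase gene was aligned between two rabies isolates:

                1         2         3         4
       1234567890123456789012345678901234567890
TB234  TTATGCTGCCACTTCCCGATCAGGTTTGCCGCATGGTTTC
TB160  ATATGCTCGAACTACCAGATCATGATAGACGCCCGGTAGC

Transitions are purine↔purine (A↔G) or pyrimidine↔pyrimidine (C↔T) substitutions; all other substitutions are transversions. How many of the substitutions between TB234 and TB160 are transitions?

Mismatches occur at site 1 (T/A, transversion), site 8 (G/C, transversion), site 9 (C/G, transversion), site 10 (C/A, transversion), site 14 (T/A, transversion), site 17 (C/A, transversion), site 23 (G/T, transversion), site 25 (T/A, transversion), site 27 (T/A, transversion), site 29 (C/A, transversion), site 33 (A/C, transversion), site 34 (T/C, transition), site 38 (T/A, transversion), site 39 (T/G, transversion).
Of the 14 differences, 1 transition and 13 transversions, so the answer is 1.

1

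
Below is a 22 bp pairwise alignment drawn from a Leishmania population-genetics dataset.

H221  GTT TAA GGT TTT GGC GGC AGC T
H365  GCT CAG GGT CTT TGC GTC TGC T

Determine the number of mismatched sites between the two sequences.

7

Differing sites — 2:T/C; 4:T/C; 6:A/G; 10:T/C; 13:G/T; 17:G/T; 19:A/T.
That gives 7 mismatches out of 22 aligned sites, so the Hamming distance is 7.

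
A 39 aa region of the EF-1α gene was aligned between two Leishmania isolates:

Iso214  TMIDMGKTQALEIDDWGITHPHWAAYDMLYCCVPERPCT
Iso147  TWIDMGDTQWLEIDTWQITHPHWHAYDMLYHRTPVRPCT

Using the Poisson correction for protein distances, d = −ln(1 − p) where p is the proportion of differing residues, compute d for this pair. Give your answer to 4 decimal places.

Mismatches occur at site 2 (M/W), site 7 (K/D), site 10 (A/W), site 15 (D/T), site 17 (G/Q), site 24 (A/H), site 31 (C/H), site 32 (C/R), site 33 (V/T), site 35 (E/V).
p = 10/39 = 0.256410.
d = −ln(1 − 0.256410) = −ln(0.743590) = 0.2963.

0.2963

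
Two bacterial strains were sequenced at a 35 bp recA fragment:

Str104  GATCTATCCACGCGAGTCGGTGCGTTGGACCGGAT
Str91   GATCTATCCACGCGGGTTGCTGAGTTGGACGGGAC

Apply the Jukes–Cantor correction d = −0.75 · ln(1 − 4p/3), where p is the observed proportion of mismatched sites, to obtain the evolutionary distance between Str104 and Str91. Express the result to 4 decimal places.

The sequences differ at positions 15 (A/G), 18 (C/T), 20 (G/C), 23 (C/A), 31 (C/G), 35 (T/C).
p = 6/35 = 0.171429.
d = −0.75 · ln(1 − (4/3)·0.171429) = −0.75 · ln(0.771428) = −0.75 · (-0.259512) = 0.1946.

0.1946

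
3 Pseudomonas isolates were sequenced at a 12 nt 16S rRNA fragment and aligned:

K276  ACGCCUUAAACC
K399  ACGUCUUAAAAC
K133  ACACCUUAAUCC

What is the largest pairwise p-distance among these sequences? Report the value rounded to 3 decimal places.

Pairwise Hamming distances:
  K276 vs K399: 2
  K276 vs K133: 2
  K399 vs K133: 4
The largest is 4 mismatches, between K399 and K133; p = 4/12 = 0.333.

0.333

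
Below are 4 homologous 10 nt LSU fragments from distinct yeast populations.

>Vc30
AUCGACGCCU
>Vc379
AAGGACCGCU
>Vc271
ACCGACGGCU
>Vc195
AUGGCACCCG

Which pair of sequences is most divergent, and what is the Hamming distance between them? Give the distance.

Pairwise Hamming distances:
  Vc30 vs Vc379: 4
  Vc30 vs Vc271: 2
  Vc30 vs Vc195: 5
  Vc379 vs Vc271: 3
  Vc379 vs Vc195: 5
  Vc271 vs Vc195: 7
The largest is 7, between Vc271 and Vc195.

7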